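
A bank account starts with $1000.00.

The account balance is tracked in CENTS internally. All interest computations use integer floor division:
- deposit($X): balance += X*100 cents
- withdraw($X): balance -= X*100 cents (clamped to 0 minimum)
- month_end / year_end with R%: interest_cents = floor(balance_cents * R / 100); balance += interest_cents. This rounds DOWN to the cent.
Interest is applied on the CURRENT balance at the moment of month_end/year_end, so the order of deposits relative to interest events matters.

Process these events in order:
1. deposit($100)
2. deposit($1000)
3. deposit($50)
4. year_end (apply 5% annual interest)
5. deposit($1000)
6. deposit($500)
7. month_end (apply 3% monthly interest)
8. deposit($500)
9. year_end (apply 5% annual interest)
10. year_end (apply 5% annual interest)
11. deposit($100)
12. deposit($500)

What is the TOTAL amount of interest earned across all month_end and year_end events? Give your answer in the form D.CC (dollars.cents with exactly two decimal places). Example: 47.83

Answer: 668.16

Derivation:
After 1 (deposit($100)): balance=$1100.00 total_interest=$0.00
After 2 (deposit($1000)): balance=$2100.00 total_interest=$0.00
After 3 (deposit($50)): balance=$2150.00 total_interest=$0.00
After 4 (year_end (apply 5% annual interest)): balance=$2257.50 total_interest=$107.50
After 5 (deposit($1000)): balance=$3257.50 total_interest=$107.50
After 6 (deposit($500)): balance=$3757.50 total_interest=$107.50
After 7 (month_end (apply 3% monthly interest)): balance=$3870.22 total_interest=$220.22
After 8 (deposit($500)): balance=$4370.22 total_interest=$220.22
After 9 (year_end (apply 5% annual interest)): balance=$4588.73 total_interest=$438.73
After 10 (year_end (apply 5% annual interest)): balance=$4818.16 total_interest=$668.16
After 11 (deposit($100)): balance=$4918.16 total_interest=$668.16
After 12 (deposit($500)): balance=$5418.16 total_interest=$668.16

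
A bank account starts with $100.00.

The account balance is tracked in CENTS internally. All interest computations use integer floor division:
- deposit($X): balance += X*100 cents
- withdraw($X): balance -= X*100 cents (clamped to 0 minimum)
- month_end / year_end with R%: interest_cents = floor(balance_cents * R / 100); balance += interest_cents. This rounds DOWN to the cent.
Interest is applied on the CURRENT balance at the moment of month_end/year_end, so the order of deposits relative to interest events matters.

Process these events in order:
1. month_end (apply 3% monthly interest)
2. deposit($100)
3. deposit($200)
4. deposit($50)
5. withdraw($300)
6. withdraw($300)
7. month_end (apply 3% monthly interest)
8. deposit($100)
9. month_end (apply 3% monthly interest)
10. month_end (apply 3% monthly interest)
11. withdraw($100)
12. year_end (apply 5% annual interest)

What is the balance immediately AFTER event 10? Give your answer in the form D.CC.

Answer: 106.09

Derivation:
After 1 (month_end (apply 3% monthly interest)): balance=$103.00 total_interest=$3.00
After 2 (deposit($100)): balance=$203.00 total_interest=$3.00
After 3 (deposit($200)): balance=$403.00 total_interest=$3.00
After 4 (deposit($50)): balance=$453.00 total_interest=$3.00
After 5 (withdraw($300)): balance=$153.00 total_interest=$3.00
After 6 (withdraw($300)): balance=$0.00 total_interest=$3.00
After 7 (month_end (apply 3% monthly interest)): balance=$0.00 total_interest=$3.00
After 8 (deposit($100)): balance=$100.00 total_interest=$3.00
After 9 (month_end (apply 3% monthly interest)): balance=$103.00 total_interest=$6.00
After 10 (month_end (apply 3% monthly interest)): balance=$106.09 total_interest=$9.09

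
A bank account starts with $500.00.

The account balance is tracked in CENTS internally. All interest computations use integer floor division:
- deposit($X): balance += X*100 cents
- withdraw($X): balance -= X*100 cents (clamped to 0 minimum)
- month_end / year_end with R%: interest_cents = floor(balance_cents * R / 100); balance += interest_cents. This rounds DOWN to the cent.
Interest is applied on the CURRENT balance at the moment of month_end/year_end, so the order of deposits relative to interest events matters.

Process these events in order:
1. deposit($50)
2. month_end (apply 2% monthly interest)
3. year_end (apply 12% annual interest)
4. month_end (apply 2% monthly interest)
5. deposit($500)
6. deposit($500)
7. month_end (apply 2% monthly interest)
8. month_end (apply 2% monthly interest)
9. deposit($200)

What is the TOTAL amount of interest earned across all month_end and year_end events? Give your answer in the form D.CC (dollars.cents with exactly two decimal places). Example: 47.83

Answer: 157.16

Derivation:
After 1 (deposit($50)): balance=$550.00 total_interest=$0.00
After 2 (month_end (apply 2% monthly interest)): balance=$561.00 total_interest=$11.00
After 3 (year_end (apply 12% annual interest)): balance=$628.32 total_interest=$78.32
After 4 (month_end (apply 2% monthly interest)): balance=$640.88 total_interest=$90.88
After 5 (deposit($500)): balance=$1140.88 total_interest=$90.88
After 6 (deposit($500)): balance=$1640.88 total_interest=$90.88
After 7 (month_end (apply 2% monthly interest)): balance=$1673.69 total_interest=$123.69
After 8 (month_end (apply 2% monthly interest)): balance=$1707.16 total_interest=$157.16
After 9 (deposit($200)): balance=$1907.16 total_interest=$157.16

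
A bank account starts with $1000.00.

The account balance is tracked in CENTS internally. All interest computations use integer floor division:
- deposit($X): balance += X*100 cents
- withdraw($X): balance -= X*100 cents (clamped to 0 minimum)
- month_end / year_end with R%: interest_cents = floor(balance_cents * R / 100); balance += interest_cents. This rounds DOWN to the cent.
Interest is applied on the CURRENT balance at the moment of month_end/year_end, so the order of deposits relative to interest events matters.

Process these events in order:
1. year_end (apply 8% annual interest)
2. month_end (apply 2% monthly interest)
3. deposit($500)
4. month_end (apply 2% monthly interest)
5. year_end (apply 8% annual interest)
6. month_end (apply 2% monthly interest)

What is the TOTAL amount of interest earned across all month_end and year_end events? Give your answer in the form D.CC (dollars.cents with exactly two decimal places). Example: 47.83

After 1 (year_end (apply 8% annual interest)): balance=$1080.00 total_interest=$80.00
After 2 (month_end (apply 2% monthly interest)): balance=$1101.60 total_interest=$101.60
After 3 (deposit($500)): balance=$1601.60 total_interest=$101.60
After 4 (month_end (apply 2% monthly interest)): balance=$1633.63 total_interest=$133.63
After 5 (year_end (apply 8% annual interest)): balance=$1764.32 total_interest=$264.32
After 6 (month_end (apply 2% monthly interest)): balance=$1799.60 total_interest=$299.60

Answer: 299.60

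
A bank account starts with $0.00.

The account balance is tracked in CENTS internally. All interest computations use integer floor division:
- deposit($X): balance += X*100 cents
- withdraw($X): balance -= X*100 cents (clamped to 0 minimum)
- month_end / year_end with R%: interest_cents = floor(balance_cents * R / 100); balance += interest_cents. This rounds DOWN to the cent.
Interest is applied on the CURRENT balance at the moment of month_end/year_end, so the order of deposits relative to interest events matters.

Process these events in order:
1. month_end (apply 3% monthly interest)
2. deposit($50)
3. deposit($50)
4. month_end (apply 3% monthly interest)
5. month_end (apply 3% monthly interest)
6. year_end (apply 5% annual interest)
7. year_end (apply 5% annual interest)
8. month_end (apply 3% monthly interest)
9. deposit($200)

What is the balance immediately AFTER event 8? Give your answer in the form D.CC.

After 1 (month_end (apply 3% monthly interest)): balance=$0.00 total_interest=$0.00
After 2 (deposit($50)): balance=$50.00 total_interest=$0.00
After 3 (deposit($50)): balance=$100.00 total_interest=$0.00
After 4 (month_end (apply 3% monthly interest)): balance=$103.00 total_interest=$3.00
After 5 (month_end (apply 3% monthly interest)): balance=$106.09 total_interest=$6.09
After 6 (year_end (apply 5% annual interest)): balance=$111.39 total_interest=$11.39
After 7 (year_end (apply 5% annual interest)): balance=$116.95 total_interest=$16.95
After 8 (month_end (apply 3% monthly interest)): balance=$120.45 total_interest=$20.45

Answer: 120.45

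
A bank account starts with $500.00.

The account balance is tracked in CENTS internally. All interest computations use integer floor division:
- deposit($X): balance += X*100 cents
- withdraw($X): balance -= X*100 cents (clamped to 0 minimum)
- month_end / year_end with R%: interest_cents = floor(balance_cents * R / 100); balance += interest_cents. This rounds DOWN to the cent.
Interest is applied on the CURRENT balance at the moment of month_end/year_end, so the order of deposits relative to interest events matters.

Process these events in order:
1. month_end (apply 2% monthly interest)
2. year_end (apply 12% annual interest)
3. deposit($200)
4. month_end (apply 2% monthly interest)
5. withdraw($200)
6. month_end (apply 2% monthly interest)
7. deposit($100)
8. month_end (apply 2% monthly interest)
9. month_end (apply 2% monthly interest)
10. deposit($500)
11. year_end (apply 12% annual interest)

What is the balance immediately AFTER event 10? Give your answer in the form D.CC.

After 1 (month_end (apply 2% monthly interest)): balance=$510.00 total_interest=$10.00
After 2 (year_end (apply 12% annual interest)): balance=$571.20 total_interest=$71.20
After 3 (deposit($200)): balance=$771.20 total_interest=$71.20
After 4 (month_end (apply 2% monthly interest)): balance=$786.62 total_interest=$86.62
After 5 (withdraw($200)): balance=$586.62 total_interest=$86.62
After 6 (month_end (apply 2% monthly interest)): balance=$598.35 total_interest=$98.35
After 7 (deposit($100)): balance=$698.35 total_interest=$98.35
After 8 (month_end (apply 2% monthly interest)): balance=$712.31 total_interest=$112.31
After 9 (month_end (apply 2% monthly interest)): balance=$726.55 total_interest=$126.55
After 10 (deposit($500)): balance=$1226.55 total_interest=$126.55

Answer: 1226.55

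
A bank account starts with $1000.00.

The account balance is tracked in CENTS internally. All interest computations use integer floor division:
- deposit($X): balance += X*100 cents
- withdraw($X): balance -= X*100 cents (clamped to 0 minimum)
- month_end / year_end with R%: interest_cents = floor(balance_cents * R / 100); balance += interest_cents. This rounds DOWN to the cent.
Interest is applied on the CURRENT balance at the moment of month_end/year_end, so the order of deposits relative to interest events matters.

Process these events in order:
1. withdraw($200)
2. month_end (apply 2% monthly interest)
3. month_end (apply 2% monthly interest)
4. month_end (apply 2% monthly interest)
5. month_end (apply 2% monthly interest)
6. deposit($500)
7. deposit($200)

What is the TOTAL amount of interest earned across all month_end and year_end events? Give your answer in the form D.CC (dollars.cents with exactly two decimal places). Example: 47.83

After 1 (withdraw($200)): balance=$800.00 total_interest=$0.00
After 2 (month_end (apply 2% monthly interest)): balance=$816.00 total_interest=$16.00
After 3 (month_end (apply 2% monthly interest)): balance=$832.32 total_interest=$32.32
After 4 (month_end (apply 2% monthly interest)): balance=$848.96 total_interest=$48.96
After 5 (month_end (apply 2% monthly interest)): balance=$865.93 total_interest=$65.93
After 6 (deposit($500)): balance=$1365.93 total_interest=$65.93
After 7 (deposit($200)): balance=$1565.93 total_interest=$65.93

Answer: 65.93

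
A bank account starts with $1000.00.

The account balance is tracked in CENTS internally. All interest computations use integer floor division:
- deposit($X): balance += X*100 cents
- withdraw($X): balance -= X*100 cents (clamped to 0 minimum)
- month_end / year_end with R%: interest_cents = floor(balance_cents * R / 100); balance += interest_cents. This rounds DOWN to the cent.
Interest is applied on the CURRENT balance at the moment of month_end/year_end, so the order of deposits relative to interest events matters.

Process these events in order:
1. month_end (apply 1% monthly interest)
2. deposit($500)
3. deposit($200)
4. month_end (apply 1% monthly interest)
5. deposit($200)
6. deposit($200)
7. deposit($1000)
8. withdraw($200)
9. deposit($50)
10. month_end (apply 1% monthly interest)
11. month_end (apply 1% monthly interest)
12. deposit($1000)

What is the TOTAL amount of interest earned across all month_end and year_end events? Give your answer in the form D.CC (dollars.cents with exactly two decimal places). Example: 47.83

After 1 (month_end (apply 1% monthly interest)): balance=$1010.00 total_interest=$10.00
After 2 (deposit($500)): balance=$1510.00 total_interest=$10.00
After 3 (deposit($200)): balance=$1710.00 total_interest=$10.00
After 4 (month_end (apply 1% monthly interest)): balance=$1727.10 total_interest=$27.10
After 5 (deposit($200)): balance=$1927.10 total_interest=$27.10
After 6 (deposit($200)): balance=$2127.10 total_interest=$27.10
After 7 (deposit($1000)): balance=$3127.10 total_interest=$27.10
After 8 (withdraw($200)): balance=$2927.10 total_interest=$27.10
After 9 (deposit($50)): balance=$2977.10 total_interest=$27.10
After 10 (month_end (apply 1% monthly interest)): balance=$3006.87 total_interest=$56.87
After 11 (month_end (apply 1% monthly interest)): balance=$3036.93 total_interest=$86.93
After 12 (deposit($1000)): balance=$4036.93 total_interest=$86.93

Answer: 86.93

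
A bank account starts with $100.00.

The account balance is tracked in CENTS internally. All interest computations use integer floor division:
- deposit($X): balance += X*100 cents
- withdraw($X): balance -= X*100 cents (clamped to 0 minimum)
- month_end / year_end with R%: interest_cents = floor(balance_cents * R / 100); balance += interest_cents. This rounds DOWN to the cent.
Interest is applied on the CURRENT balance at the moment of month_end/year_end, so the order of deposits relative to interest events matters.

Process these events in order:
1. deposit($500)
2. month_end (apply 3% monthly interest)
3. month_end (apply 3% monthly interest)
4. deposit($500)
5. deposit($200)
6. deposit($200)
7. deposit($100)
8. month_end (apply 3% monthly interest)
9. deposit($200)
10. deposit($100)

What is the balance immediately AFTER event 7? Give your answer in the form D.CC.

Answer: 1636.54

Derivation:
After 1 (deposit($500)): balance=$600.00 total_interest=$0.00
After 2 (month_end (apply 3% monthly interest)): balance=$618.00 total_interest=$18.00
After 3 (month_end (apply 3% monthly interest)): balance=$636.54 total_interest=$36.54
After 4 (deposit($500)): balance=$1136.54 total_interest=$36.54
After 5 (deposit($200)): balance=$1336.54 total_interest=$36.54
After 6 (deposit($200)): balance=$1536.54 total_interest=$36.54
After 7 (deposit($100)): balance=$1636.54 total_interest=$36.54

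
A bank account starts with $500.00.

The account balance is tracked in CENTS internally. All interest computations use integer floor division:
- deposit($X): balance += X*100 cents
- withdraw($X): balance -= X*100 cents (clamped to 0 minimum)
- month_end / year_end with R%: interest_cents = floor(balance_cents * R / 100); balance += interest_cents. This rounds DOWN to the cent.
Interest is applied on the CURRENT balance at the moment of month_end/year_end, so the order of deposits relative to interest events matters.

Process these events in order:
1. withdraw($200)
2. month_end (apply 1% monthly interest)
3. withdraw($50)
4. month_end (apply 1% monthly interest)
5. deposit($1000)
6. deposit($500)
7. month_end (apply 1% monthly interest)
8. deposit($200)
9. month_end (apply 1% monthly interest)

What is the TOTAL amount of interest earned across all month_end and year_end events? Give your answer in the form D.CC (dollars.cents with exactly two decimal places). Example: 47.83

After 1 (withdraw($200)): balance=$300.00 total_interest=$0.00
After 2 (month_end (apply 1% monthly interest)): balance=$303.00 total_interest=$3.00
After 3 (withdraw($50)): balance=$253.00 total_interest=$3.00
After 4 (month_end (apply 1% monthly interest)): balance=$255.53 total_interest=$5.53
After 5 (deposit($1000)): balance=$1255.53 total_interest=$5.53
After 6 (deposit($500)): balance=$1755.53 total_interest=$5.53
After 7 (month_end (apply 1% monthly interest)): balance=$1773.08 total_interest=$23.08
After 8 (deposit($200)): balance=$1973.08 total_interest=$23.08
After 9 (month_end (apply 1% monthly interest)): balance=$1992.81 total_interest=$42.81

Answer: 42.81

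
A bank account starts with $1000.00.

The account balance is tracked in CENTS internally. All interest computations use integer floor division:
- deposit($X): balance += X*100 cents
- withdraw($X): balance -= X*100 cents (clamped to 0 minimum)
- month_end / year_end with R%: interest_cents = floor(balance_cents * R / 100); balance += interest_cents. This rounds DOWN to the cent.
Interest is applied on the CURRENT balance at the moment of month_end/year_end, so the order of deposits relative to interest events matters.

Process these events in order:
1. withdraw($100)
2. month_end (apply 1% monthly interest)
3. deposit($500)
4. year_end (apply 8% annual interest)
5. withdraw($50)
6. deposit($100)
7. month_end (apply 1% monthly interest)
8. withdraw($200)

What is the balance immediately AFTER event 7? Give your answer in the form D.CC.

After 1 (withdraw($100)): balance=$900.00 total_interest=$0.00
After 2 (month_end (apply 1% monthly interest)): balance=$909.00 total_interest=$9.00
After 3 (deposit($500)): balance=$1409.00 total_interest=$9.00
After 4 (year_end (apply 8% annual interest)): balance=$1521.72 total_interest=$121.72
After 5 (withdraw($50)): balance=$1471.72 total_interest=$121.72
After 6 (deposit($100)): balance=$1571.72 total_interest=$121.72
After 7 (month_end (apply 1% monthly interest)): balance=$1587.43 total_interest=$137.43

Answer: 1587.43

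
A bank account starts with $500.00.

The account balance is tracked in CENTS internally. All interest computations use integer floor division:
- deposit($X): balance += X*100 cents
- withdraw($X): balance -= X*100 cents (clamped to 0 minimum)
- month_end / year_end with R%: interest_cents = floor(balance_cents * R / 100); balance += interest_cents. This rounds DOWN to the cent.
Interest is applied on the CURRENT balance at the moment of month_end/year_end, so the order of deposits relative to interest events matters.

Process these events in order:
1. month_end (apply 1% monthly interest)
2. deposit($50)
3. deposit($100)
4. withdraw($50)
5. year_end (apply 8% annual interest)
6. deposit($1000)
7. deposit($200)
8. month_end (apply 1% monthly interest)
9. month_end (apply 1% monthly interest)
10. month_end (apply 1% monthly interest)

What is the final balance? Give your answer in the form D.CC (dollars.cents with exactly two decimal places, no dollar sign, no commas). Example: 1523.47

Answer: 1909.54

Derivation:
After 1 (month_end (apply 1% monthly interest)): balance=$505.00 total_interest=$5.00
After 2 (deposit($50)): balance=$555.00 total_interest=$5.00
After 3 (deposit($100)): balance=$655.00 total_interest=$5.00
After 4 (withdraw($50)): balance=$605.00 total_interest=$5.00
After 5 (year_end (apply 8% annual interest)): balance=$653.40 total_interest=$53.40
After 6 (deposit($1000)): balance=$1653.40 total_interest=$53.40
After 7 (deposit($200)): balance=$1853.40 total_interest=$53.40
After 8 (month_end (apply 1% monthly interest)): balance=$1871.93 total_interest=$71.93
After 9 (month_end (apply 1% monthly interest)): balance=$1890.64 total_interest=$90.64
After 10 (month_end (apply 1% monthly interest)): balance=$1909.54 total_interest=$109.54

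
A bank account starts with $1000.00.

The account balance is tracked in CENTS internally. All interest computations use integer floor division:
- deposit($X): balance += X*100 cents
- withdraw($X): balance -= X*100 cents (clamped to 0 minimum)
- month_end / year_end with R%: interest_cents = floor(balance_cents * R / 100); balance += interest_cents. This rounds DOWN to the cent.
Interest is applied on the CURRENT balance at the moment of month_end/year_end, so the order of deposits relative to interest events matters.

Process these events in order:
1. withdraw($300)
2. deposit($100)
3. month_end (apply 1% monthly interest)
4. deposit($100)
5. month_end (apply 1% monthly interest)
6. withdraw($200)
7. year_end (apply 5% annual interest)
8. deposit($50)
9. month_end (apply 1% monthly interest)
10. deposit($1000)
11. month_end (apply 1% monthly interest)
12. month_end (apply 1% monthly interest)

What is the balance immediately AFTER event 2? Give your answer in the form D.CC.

After 1 (withdraw($300)): balance=$700.00 total_interest=$0.00
After 2 (deposit($100)): balance=$800.00 total_interest=$0.00

Answer: 800.00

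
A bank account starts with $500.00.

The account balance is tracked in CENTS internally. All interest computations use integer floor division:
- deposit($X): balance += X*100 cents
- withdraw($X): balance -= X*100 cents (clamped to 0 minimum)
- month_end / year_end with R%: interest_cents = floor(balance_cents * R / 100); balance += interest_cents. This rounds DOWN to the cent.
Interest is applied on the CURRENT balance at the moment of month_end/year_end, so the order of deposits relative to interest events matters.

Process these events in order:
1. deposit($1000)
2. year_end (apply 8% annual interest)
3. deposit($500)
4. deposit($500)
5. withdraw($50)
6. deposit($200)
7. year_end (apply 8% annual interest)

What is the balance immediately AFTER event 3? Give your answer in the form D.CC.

Answer: 2120.00

Derivation:
After 1 (deposit($1000)): balance=$1500.00 total_interest=$0.00
After 2 (year_end (apply 8% annual interest)): balance=$1620.00 total_interest=$120.00
After 3 (deposit($500)): balance=$2120.00 total_interest=$120.00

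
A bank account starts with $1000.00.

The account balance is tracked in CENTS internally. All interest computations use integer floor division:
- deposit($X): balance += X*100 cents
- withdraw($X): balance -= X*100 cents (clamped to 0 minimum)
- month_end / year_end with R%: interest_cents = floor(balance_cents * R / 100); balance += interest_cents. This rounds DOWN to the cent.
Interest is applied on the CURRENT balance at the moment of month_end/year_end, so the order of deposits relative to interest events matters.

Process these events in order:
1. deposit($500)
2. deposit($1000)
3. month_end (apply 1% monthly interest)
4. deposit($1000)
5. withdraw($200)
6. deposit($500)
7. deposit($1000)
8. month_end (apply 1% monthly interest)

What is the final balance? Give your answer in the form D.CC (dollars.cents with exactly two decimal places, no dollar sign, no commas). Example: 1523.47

After 1 (deposit($500)): balance=$1500.00 total_interest=$0.00
After 2 (deposit($1000)): balance=$2500.00 total_interest=$0.00
After 3 (month_end (apply 1% monthly interest)): balance=$2525.00 total_interest=$25.00
After 4 (deposit($1000)): balance=$3525.00 total_interest=$25.00
After 5 (withdraw($200)): balance=$3325.00 total_interest=$25.00
After 6 (deposit($500)): balance=$3825.00 total_interest=$25.00
After 7 (deposit($1000)): balance=$4825.00 total_interest=$25.00
After 8 (month_end (apply 1% monthly interest)): balance=$4873.25 total_interest=$73.25

Answer: 4873.25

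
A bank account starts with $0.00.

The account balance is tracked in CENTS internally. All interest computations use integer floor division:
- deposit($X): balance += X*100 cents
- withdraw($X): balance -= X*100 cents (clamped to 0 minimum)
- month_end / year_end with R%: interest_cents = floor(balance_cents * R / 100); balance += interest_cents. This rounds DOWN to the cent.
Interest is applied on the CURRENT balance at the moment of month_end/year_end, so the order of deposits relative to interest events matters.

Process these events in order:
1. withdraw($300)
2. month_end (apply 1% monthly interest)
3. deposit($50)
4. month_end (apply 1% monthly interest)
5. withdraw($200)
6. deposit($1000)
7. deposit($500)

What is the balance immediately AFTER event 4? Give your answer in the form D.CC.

Answer: 50.50

Derivation:
After 1 (withdraw($300)): balance=$0.00 total_interest=$0.00
After 2 (month_end (apply 1% monthly interest)): balance=$0.00 total_interest=$0.00
After 3 (deposit($50)): balance=$50.00 total_interest=$0.00
After 4 (month_end (apply 1% monthly interest)): balance=$50.50 total_interest=$0.50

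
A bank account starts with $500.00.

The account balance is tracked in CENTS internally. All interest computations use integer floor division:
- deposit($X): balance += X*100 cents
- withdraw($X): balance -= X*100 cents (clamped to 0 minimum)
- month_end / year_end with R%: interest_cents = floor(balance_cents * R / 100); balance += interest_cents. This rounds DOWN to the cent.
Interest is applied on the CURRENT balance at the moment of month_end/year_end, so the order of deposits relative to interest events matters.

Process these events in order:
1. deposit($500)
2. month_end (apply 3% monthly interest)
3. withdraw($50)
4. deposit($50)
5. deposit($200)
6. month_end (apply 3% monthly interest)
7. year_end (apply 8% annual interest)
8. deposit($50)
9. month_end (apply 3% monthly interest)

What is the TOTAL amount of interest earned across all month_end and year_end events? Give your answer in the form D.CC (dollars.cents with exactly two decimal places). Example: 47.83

After 1 (deposit($500)): balance=$1000.00 total_interest=$0.00
After 2 (month_end (apply 3% monthly interest)): balance=$1030.00 total_interest=$30.00
After 3 (withdraw($50)): balance=$980.00 total_interest=$30.00
After 4 (deposit($50)): balance=$1030.00 total_interest=$30.00
After 5 (deposit($200)): balance=$1230.00 total_interest=$30.00
After 6 (month_end (apply 3% monthly interest)): balance=$1266.90 total_interest=$66.90
After 7 (year_end (apply 8% annual interest)): balance=$1368.25 total_interest=$168.25
After 8 (deposit($50)): balance=$1418.25 total_interest=$168.25
After 9 (month_end (apply 3% monthly interest)): balance=$1460.79 total_interest=$210.79

Answer: 210.79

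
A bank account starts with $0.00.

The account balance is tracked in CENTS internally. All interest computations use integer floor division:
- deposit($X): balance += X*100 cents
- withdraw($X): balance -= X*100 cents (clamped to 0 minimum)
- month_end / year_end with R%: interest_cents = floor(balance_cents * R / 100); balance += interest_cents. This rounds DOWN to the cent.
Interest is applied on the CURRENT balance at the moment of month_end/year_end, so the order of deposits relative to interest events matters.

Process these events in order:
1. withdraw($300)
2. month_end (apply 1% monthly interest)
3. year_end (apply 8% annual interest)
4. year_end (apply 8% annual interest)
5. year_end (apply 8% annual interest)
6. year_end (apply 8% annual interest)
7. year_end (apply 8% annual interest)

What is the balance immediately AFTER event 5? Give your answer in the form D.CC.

After 1 (withdraw($300)): balance=$0.00 total_interest=$0.00
After 2 (month_end (apply 1% monthly interest)): balance=$0.00 total_interest=$0.00
After 3 (year_end (apply 8% annual interest)): balance=$0.00 total_interest=$0.00
After 4 (year_end (apply 8% annual interest)): balance=$0.00 total_interest=$0.00
After 5 (year_end (apply 8% annual interest)): balance=$0.00 total_interest=$0.00

Answer: 0.00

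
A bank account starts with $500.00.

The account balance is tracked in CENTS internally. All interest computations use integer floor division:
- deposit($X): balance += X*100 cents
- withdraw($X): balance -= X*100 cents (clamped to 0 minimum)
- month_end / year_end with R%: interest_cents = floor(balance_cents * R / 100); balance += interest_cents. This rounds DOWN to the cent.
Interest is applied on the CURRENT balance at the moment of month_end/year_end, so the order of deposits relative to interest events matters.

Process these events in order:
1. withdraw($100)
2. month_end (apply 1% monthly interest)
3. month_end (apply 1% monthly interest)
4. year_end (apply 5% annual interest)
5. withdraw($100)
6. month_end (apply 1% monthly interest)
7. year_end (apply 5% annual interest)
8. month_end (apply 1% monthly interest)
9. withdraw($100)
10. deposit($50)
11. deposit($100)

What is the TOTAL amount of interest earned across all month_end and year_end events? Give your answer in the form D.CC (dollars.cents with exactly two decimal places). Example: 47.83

Answer: 51.78

Derivation:
After 1 (withdraw($100)): balance=$400.00 total_interest=$0.00
After 2 (month_end (apply 1% monthly interest)): balance=$404.00 total_interest=$4.00
After 3 (month_end (apply 1% monthly interest)): balance=$408.04 total_interest=$8.04
After 4 (year_end (apply 5% annual interest)): balance=$428.44 total_interest=$28.44
After 5 (withdraw($100)): balance=$328.44 total_interest=$28.44
After 6 (month_end (apply 1% monthly interest)): balance=$331.72 total_interest=$31.72
After 7 (year_end (apply 5% annual interest)): balance=$348.30 total_interest=$48.30
After 8 (month_end (apply 1% monthly interest)): balance=$351.78 total_interest=$51.78
After 9 (withdraw($100)): balance=$251.78 total_interest=$51.78
After 10 (deposit($50)): balance=$301.78 total_interest=$51.78
After 11 (deposit($100)): balance=$401.78 total_interest=$51.78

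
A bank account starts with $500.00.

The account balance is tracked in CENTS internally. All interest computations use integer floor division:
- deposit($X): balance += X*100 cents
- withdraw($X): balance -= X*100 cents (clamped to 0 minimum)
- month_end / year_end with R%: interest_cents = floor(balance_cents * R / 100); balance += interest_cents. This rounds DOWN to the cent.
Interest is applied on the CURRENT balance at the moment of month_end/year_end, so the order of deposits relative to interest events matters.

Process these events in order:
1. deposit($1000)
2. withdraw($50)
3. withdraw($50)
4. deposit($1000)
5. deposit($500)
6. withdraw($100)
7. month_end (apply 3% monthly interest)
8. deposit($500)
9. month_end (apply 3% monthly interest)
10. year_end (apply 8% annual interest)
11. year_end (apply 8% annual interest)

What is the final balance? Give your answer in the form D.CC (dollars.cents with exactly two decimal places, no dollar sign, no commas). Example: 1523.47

Answer: 4065.50

Derivation:
After 1 (deposit($1000)): balance=$1500.00 total_interest=$0.00
After 2 (withdraw($50)): balance=$1450.00 total_interest=$0.00
After 3 (withdraw($50)): balance=$1400.00 total_interest=$0.00
After 4 (deposit($1000)): balance=$2400.00 total_interest=$0.00
After 5 (deposit($500)): balance=$2900.00 total_interest=$0.00
After 6 (withdraw($100)): balance=$2800.00 total_interest=$0.00
After 7 (month_end (apply 3% monthly interest)): balance=$2884.00 total_interest=$84.00
After 8 (deposit($500)): balance=$3384.00 total_interest=$84.00
After 9 (month_end (apply 3% monthly interest)): balance=$3485.52 total_interest=$185.52
After 10 (year_end (apply 8% annual interest)): balance=$3764.36 total_interest=$464.36
After 11 (year_end (apply 8% annual interest)): balance=$4065.50 total_interest=$765.50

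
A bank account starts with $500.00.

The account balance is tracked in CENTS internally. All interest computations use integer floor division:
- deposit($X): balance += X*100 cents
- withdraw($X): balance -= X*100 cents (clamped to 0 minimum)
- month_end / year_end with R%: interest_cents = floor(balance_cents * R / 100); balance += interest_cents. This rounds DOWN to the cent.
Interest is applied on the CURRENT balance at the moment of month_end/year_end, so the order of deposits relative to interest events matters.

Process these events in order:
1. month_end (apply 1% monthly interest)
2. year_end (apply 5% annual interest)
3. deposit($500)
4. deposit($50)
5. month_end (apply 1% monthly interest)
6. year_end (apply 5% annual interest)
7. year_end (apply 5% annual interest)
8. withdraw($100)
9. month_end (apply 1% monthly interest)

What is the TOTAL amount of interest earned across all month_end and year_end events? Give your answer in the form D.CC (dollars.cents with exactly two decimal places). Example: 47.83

Answer: 163.90

Derivation:
After 1 (month_end (apply 1% monthly interest)): balance=$505.00 total_interest=$5.00
After 2 (year_end (apply 5% annual interest)): balance=$530.25 total_interest=$30.25
After 3 (deposit($500)): balance=$1030.25 total_interest=$30.25
After 4 (deposit($50)): balance=$1080.25 total_interest=$30.25
After 5 (month_end (apply 1% monthly interest)): balance=$1091.05 total_interest=$41.05
After 6 (year_end (apply 5% annual interest)): balance=$1145.60 total_interest=$95.60
After 7 (year_end (apply 5% annual interest)): balance=$1202.88 total_interest=$152.88
After 8 (withdraw($100)): balance=$1102.88 total_interest=$152.88
After 9 (month_end (apply 1% monthly interest)): balance=$1113.90 total_interest=$163.90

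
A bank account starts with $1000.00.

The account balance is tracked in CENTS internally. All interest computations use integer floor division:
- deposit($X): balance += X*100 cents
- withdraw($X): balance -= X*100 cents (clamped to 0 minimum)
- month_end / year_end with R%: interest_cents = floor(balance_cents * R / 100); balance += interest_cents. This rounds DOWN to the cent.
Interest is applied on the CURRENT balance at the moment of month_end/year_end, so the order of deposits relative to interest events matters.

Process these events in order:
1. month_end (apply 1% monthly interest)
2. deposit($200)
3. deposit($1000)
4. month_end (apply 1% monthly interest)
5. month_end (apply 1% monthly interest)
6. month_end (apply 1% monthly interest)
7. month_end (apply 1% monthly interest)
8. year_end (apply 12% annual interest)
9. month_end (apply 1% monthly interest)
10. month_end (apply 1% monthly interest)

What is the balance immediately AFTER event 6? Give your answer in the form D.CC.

Answer: 2276.96

Derivation:
After 1 (month_end (apply 1% monthly interest)): balance=$1010.00 total_interest=$10.00
After 2 (deposit($200)): balance=$1210.00 total_interest=$10.00
After 3 (deposit($1000)): balance=$2210.00 total_interest=$10.00
After 4 (month_end (apply 1% monthly interest)): balance=$2232.10 total_interest=$32.10
After 5 (month_end (apply 1% monthly interest)): balance=$2254.42 total_interest=$54.42
After 6 (month_end (apply 1% monthly interest)): balance=$2276.96 total_interest=$76.96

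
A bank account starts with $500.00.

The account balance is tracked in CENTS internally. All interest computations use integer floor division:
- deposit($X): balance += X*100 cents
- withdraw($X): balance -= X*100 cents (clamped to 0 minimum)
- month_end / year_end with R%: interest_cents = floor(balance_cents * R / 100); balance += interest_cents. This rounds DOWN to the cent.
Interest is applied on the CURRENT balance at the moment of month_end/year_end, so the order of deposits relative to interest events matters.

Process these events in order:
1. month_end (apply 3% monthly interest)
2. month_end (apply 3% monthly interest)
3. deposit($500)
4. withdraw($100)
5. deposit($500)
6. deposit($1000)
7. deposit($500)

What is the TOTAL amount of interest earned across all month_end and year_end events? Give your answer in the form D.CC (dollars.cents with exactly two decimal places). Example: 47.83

Answer: 30.45

Derivation:
After 1 (month_end (apply 3% monthly interest)): balance=$515.00 total_interest=$15.00
After 2 (month_end (apply 3% monthly interest)): balance=$530.45 total_interest=$30.45
After 3 (deposit($500)): balance=$1030.45 total_interest=$30.45
After 4 (withdraw($100)): balance=$930.45 total_interest=$30.45
After 5 (deposit($500)): balance=$1430.45 total_interest=$30.45
After 6 (deposit($1000)): balance=$2430.45 total_interest=$30.45
After 7 (deposit($500)): balance=$2930.45 total_interest=$30.45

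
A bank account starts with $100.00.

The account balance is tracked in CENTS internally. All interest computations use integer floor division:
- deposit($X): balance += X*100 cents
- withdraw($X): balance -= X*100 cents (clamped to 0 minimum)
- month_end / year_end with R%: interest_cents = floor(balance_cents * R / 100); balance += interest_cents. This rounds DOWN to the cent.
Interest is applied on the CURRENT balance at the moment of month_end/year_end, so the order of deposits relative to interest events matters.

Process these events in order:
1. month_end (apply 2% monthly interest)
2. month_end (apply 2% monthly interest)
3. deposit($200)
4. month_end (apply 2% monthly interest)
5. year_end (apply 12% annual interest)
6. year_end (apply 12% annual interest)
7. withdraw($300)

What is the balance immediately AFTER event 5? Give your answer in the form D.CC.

Answer: 347.33

Derivation:
After 1 (month_end (apply 2% monthly interest)): balance=$102.00 total_interest=$2.00
After 2 (month_end (apply 2% monthly interest)): balance=$104.04 total_interest=$4.04
After 3 (deposit($200)): balance=$304.04 total_interest=$4.04
After 4 (month_end (apply 2% monthly interest)): balance=$310.12 total_interest=$10.12
After 5 (year_end (apply 12% annual interest)): balance=$347.33 total_interest=$47.33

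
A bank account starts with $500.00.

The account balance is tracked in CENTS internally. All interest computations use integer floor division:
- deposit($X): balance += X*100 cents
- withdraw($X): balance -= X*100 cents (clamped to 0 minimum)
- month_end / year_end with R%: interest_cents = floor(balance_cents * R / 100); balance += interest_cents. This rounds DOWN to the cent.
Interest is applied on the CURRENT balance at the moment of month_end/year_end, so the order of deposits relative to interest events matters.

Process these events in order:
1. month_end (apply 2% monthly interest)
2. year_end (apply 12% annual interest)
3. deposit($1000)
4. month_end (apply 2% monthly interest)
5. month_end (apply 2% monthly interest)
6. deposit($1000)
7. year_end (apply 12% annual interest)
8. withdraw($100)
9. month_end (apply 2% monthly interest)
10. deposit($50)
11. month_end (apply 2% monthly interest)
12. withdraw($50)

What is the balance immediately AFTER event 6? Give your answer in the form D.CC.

Answer: 2634.67

Derivation:
After 1 (month_end (apply 2% monthly interest)): balance=$510.00 total_interest=$10.00
After 2 (year_end (apply 12% annual interest)): balance=$571.20 total_interest=$71.20
After 3 (deposit($1000)): balance=$1571.20 total_interest=$71.20
After 4 (month_end (apply 2% monthly interest)): balance=$1602.62 total_interest=$102.62
After 5 (month_end (apply 2% monthly interest)): balance=$1634.67 total_interest=$134.67
After 6 (deposit($1000)): balance=$2634.67 total_interest=$134.67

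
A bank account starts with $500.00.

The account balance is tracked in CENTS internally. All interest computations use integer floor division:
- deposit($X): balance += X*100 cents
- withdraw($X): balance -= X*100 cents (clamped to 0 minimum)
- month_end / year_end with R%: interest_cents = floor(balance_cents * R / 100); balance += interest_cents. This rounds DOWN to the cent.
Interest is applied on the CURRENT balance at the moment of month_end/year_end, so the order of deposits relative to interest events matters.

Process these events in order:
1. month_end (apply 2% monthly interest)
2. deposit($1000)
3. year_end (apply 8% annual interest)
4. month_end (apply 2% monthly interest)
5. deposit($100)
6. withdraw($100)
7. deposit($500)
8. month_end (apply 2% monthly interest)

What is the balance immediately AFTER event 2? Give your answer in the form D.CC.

After 1 (month_end (apply 2% monthly interest)): balance=$510.00 total_interest=$10.00
After 2 (deposit($1000)): balance=$1510.00 total_interest=$10.00

Answer: 1510.00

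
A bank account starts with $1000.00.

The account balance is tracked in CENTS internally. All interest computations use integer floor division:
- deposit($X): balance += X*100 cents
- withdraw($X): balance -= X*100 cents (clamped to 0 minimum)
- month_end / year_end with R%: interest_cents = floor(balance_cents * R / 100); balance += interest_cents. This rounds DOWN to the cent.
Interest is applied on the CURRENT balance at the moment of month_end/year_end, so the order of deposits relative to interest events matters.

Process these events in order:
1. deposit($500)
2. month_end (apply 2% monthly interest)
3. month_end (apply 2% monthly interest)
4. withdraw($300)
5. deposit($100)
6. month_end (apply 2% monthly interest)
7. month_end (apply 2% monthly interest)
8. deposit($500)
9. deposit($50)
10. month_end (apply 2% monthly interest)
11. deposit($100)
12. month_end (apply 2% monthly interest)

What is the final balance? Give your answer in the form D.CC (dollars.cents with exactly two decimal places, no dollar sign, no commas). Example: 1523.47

Answer: 2146.96

Derivation:
After 1 (deposit($500)): balance=$1500.00 total_interest=$0.00
After 2 (month_end (apply 2% monthly interest)): balance=$1530.00 total_interest=$30.00
After 3 (month_end (apply 2% monthly interest)): balance=$1560.60 total_interest=$60.60
After 4 (withdraw($300)): balance=$1260.60 total_interest=$60.60
After 5 (deposit($100)): balance=$1360.60 total_interest=$60.60
After 6 (month_end (apply 2% monthly interest)): balance=$1387.81 total_interest=$87.81
After 7 (month_end (apply 2% monthly interest)): balance=$1415.56 total_interest=$115.56
After 8 (deposit($500)): balance=$1915.56 total_interest=$115.56
After 9 (deposit($50)): balance=$1965.56 total_interest=$115.56
After 10 (month_end (apply 2% monthly interest)): balance=$2004.87 total_interest=$154.87
After 11 (deposit($100)): balance=$2104.87 total_interest=$154.87
After 12 (month_end (apply 2% monthly interest)): balance=$2146.96 total_interest=$196.96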